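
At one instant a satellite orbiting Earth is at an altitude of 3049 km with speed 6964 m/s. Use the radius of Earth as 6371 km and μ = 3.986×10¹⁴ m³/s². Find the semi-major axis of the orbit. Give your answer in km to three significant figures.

a ≈ 11000 km

r = 6371 + 3049 = 9420.0 km = 9.420×10⁶ m.
Vis-viva rearranged: 1/a = 2/r − v²/μ = 2.123×10⁻⁷ − 1.217×10⁻⁷ = 9.065×10⁻⁸ m⁻¹.
a = 1.103×10⁷ m = 11032 km.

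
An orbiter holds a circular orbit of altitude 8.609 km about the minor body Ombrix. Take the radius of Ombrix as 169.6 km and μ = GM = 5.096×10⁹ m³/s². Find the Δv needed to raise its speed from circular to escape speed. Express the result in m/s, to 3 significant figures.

r = 169.6 + 8.609 = 178.21 km = 1.7821×10⁵ m.
Circular speed v_c = √(μ/r) = 169.1 m/s.
Escape speed v_esc = √(2μ/r) = √2 × v_c = 239.1 m/s.
Δv = v_esc − v_c = 70.04 m/s.

Δv ≈ 70.0 m/s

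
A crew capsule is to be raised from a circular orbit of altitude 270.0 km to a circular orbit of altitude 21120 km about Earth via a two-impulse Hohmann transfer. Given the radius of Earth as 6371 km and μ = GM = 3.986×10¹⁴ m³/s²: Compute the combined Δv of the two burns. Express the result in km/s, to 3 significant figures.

r₁ = 6371 + 270.0 = 6641.0 km = 6.6410×10⁶ m.
r₂ = 6371 + 21120 = 27491 km = 2.7491×10⁷ m.
Transfer ellipse a_t = (r₁ + r₂)/2 = 1.707×10⁷ m.
At r₁: circular v_c1 = √(μ/r₁) = 7747 m/s; transfer-perigee v_p = √[μ(2/r₁ − 1/a_t)] = 9833 m/s.
Δv₁ = v_p − v_c1 = 2086 m/s.
At r₂: circular v_c2 = √(μ/r₂) = 3808 m/s; transfer-apogee v_a = √[μ(2/r₂ − 1/a_t)] = 2375 m/s.
Δv₂ = v_c2 − v_a = 1432 m/s.
Total Δv = Δv₁ + Δv₂ = 3518 m/s = 3.518 km/s.

Δv_total ≈ 3.52 km/s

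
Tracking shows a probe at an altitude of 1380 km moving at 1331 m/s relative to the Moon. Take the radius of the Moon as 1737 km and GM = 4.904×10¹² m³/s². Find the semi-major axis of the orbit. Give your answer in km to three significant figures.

a ≈ 3570 km

r = 1737 + 1380 = 3117.0 km = 3.117×10⁶ m.
Specific orbital energy ε = v²/2 − μ/r = (1331)²/2 − 4.904×10¹²/3.117×10⁶ = -6.875×10⁵ J/kg.
Since ε = −μ/(2a), a = −μ/(2ε) = 3.566×10⁶ m = 3566.4 km.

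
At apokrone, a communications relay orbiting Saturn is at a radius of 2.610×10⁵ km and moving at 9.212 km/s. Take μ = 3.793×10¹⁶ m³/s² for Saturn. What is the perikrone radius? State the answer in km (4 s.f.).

perikrone radius ≈ 1.076×10⁵ km

r_a = 2.610×10⁸ m.
Specific energy ε = v²/2 − μ/r = -1.029×10⁸ J/kg, so a = −μ/(2ε) = 1.843×10⁸ m.
The apsides satisfy r_p + r_a = 2a, so the perikrone radius is 2a − r_a = 1.076×10⁸ m = 1.0763×10⁵ km.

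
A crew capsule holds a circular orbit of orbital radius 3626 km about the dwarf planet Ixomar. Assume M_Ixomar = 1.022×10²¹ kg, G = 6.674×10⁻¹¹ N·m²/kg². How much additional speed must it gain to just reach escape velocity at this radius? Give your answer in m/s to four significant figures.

μ = GM = 6.674×10⁻¹¹ × 1.022×10²¹ = 6.821×10¹⁰ m³/s².
r = 3626 km = 3.626×10⁶ m.
Circular speed v_c = √(μ/r) = 137.2 m/s.
Escape speed v_esc = √(2μ/r) = √2 × v_c = 194.0 m/s.
Δv = v_esc − v_c = 56.81 m/s.

Δv ≈ 56.81 m/s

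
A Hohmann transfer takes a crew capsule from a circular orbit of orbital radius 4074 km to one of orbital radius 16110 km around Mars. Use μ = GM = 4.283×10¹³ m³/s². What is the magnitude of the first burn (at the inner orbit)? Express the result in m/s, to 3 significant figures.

r₁ = 4074 km = 4.074×10⁶ m.
r₂ = 16110 km = 1.611×10⁷ m.
Transfer ellipse a_t = (r₁ + r₂)/2 = 1.009×10⁷ m.
At r₁: circular v_c1 = √(μ/r₁) = 3242 m/s; transfer-periapsis v_p = √[μ(2/r₁ − 1/a_t)] = 4097 m/s.
Δv₁ = v_p − v_c1 = 854.2 m/s.

Δv ≈ 854 m/s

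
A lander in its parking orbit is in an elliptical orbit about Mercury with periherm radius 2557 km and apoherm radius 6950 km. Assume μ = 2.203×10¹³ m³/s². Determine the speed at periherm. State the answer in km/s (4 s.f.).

Semi-major axis a = (r_p + r_a)/2 = 4753.5 km = 4.754×10⁶ m.
Vis-viva: v² = μ(2/r − 1/a) = 2.203×10¹³ × (7.822×10⁻⁷ − 2.104×10⁻⁷) = 1.260×10⁷ m²/s².
v = 3549 m/s = 3.549 km/s.

v ≈ 3.549 km/s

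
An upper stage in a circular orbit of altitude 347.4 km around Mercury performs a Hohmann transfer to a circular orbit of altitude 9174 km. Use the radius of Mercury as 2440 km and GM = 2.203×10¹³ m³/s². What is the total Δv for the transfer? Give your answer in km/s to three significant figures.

r₁ = 2440 + 347.4 = 2787.4 km = 2.7874×10⁶ m.
r₂ = 2440 + 9174 = 11614 km = 1.1614×10⁷ m.
Transfer ellipse a_t = (r₁ + r₂)/2 = 7.201×10⁶ m.
At r₁: circular v_c1 = √(μ/r₁) = 2811 m/s; transfer-periherm v_p = √[μ(2/r₁ − 1/a_t)] = 3570 m/s.
Δv₁ = v_p − v_c1 = 759.1 m/s.
At r₂: circular v_c2 = √(μ/r₂) = 1377 m/s; transfer-apoherm v_a = √[μ(2/r₂ − 1/a_t)] = 856.9 m/s.
Δv₂ = v_c2 − v_a = 520.4 m/s.
Total Δv = Δv₁ + Δv₂ = 1279 m/s = 1.279 km/s.

Δv_total ≈ 1.28 km/s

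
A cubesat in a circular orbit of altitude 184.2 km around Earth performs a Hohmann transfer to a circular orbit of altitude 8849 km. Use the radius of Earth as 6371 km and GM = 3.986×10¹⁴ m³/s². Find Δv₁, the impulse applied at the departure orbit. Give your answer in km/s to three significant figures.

r₁ = 6371 + 184.2 = 6555.2 km = 6.5552×10⁶ m.
r₂ = 6371 + 8849 = 15220 km = 1.5220×10⁷ m.
Transfer ellipse a_t = (r₁ + r₂)/2 = 1.089×10⁷ m.
At r₁: circular v_c1 = √(μ/r₁) = 7798 m/s; transfer-perigee v_p = √[μ(2/r₁ − 1/a_t)] = 9220 m/s.
Δv₁ = v_p − v_c1 = 1422 m/s.
= 1.422 km/s.

Δv ≈ 1.42 km/s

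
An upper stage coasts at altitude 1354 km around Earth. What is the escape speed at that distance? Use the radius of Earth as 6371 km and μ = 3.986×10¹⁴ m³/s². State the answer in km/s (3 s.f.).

v_esc ≈ 10.2 km/s

r = 6371 + 1354 = 7725.0 km = 7.7250×10⁶ m.
Escape speed v_esc = √(2μ/r) = √(2 × 3.986×10¹⁴ / 7.725×10⁶) = √(1.032×10⁸) = 10160 m/s.
= 10.16 km/s.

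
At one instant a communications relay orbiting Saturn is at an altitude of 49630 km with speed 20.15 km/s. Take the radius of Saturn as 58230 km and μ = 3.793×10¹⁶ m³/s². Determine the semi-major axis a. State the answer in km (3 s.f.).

r = 58230 + 49630 = 1.0786×10⁵ km = 1.079×10⁸ m.
Specific orbital energy ε = v²/2 − μ/r = (20150)²/2 − 3.793×10¹⁶/1.079×10⁸ = -1.486×10⁸ J/kg.
Since ε = −μ/(2a), a = −μ/(2ε) = 1.276×10⁸ m = 1.2758×10⁵ km.

a ≈ 1.28×10⁵ km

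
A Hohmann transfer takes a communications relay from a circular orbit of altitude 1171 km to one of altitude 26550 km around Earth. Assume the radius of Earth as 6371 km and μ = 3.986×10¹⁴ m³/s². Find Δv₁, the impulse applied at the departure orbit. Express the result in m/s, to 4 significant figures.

r₁ = 6371 + 1171 = 7542.0 km = 7.5420×10⁶ m.
r₂ = 6371 + 26550 = 32921 km = 3.2921×10⁷ m.
Transfer ellipse a_t = (r₁ + r₂)/2 = 2.023×10⁷ m.
At r₁: circular v_c1 = √(μ/r₁) = 7270 m/s; transfer-perigee v_p = √[μ(2/r₁ − 1/a_t)] = 9274 m/s.
Δv₁ = v_p − v_c1 = 2004 m/s.

Δv ≈ 2004 m/s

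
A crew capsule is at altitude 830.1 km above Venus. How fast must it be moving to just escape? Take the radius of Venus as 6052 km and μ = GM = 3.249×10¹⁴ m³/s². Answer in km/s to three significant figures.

r = 6052 + 830.1 = 6882.1 km = 6.8821×10⁶ m.
Escape speed v_esc = √(2μ/r) = √(2 × 3.249×10¹⁴ / 6.882×10⁶) = √(9.442×10⁷) = 9717 m/s.
= 9.717 km/s.

v_esc ≈ 9.72 km/s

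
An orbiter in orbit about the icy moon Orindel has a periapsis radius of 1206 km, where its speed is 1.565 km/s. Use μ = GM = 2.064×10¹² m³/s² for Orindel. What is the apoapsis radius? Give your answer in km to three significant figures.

r_p = 1.206×10⁶ m.
Specific energy ε = v²/2 − μ/r = -4.868×10⁵ J/kg, so a = −μ/(2ε) = 2.120×10⁶ m.
The apsides satisfy r_p + r_a = 2a, so the apoapsis radius is 2a − r_p = 3.034×10⁶ m = 3033.7 km.

apoapsis radius ≈ 3030 km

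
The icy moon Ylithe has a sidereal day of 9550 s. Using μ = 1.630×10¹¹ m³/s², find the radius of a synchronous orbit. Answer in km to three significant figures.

r_sync ≈ 722 km

A synchronous orbit has period T, so by Kepler's third law a = (μT²/4π²)^(1/3).
μT²/4π² = 1.630×10¹¹ × (9.550×10³)² / 39.48 = 3.766×10¹⁷ m³.
a = 7.221×10⁵ m = 722.12 km.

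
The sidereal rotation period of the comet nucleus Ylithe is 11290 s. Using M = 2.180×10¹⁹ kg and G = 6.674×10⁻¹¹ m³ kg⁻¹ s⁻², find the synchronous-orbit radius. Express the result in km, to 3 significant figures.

μ = GM = 6.674×10⁻¹¹ × 2.180×10¹⁹ = 1.455×10⁹ m³/s².
A synchronous orbit has period T, so by Kepler's third law a = (μT²/4π²)^(1/3).
μT²/4π² = 1.455×10⁹ × (1.129×10⁴)² / 39.48 = 4.698×10¹⁵ m³.
a = 1.675×10⁵ m = 167.48 km.

r_sync ≈ 167 km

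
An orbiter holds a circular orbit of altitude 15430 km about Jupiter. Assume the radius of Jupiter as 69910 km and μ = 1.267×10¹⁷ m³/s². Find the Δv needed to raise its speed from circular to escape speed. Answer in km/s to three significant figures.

Δv ≈ 16.0 km/s

r = 69910 + 15430 = 85340 km = 8.5340×10⁷ m.
Circular speed v_c = √(μ/r) = 38530 m/s.
Escape speed v_esc = √(2μ/r) = √2 × v_c = 54490 m/s.
Δv = v_esc − v_c = 15960 m/s = 15.96 km/s.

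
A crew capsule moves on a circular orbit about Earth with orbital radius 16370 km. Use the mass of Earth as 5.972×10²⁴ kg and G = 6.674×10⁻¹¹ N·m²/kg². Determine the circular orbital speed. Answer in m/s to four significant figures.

v ≈ 4934 m/s

μ = GM = 6.674×10⁻¹¹ × 5.972×10²⁴ = 3.986×10¹⁴ m³/s².
r = 16370 km = 1.637×10⁷ m.
For a circular orbit v = √(μ/r) = √(3.986×10¹⁴ / 1.637×10⁷) = √(2.435×10⁷) = 4934 m/s.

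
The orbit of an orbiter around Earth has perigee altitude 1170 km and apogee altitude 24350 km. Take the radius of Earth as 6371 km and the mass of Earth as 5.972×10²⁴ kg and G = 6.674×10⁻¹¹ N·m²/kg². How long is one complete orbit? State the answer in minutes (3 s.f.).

T ≈ 439 minutes

μ = GM = 6.674×10⁻¹¹ × 5.972×10²⁴ = 3.986×10¹⁴ m³/s².
r_p = 6371 + 1170 = 7541.0 km = 7.5410×10⁶ m.
r_a = 6371 + 24350 = 30721 km = 3.0721×10⁷ m.
Semi-major axis a = (r_p + r_a)/2 = (7541.0 + 30721)/2 = 19131 km = 1.913×10⁷ m.
By Kepler's third law T = 2π√(a³/μ) = 2π × 4.191×10³ = 2.634×10⁴ s.
= 438.9 minutes.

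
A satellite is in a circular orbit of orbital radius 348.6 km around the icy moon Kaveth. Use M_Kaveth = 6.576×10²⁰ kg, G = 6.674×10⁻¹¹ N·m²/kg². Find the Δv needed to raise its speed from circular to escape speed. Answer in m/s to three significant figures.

Δv ≈ 147 m/s

μ = GM = 6.674×10⁻¹¹ × 6.576×10²⁰ = 4.389×10¹⁰ m³/s².
r = 348.6 km = 3.486×10⁵ m.
Circular speed v_c = √(μ/r) = 354.8 m/s.
Escape speed v_esc = √(2μ/r) = √2 × v_c = 501.8 m/s.
Δv = v_esc − v_c = 147.0 m/s.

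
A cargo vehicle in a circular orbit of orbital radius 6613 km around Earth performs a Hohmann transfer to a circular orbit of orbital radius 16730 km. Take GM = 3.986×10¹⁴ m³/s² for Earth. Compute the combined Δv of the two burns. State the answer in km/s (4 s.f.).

Δv_total ≈ 2.738 km/s

r₁ = 6613 km = 6.613×10⁶ m.
r₂ = 16730 km = 1.673×10⁷ m.
Transfer ellipse a_t = (r₁ + r₂)/2 = 1.167×10⁷ m.
At r₁: circular v_c1 = √(μ/r₁) = 7764 m/s; transfer-perigee v_p = √[μ(2/r₁ − 1/a_t)] = 9295 m/s.
Δv₁ = v_p − v_c1 = 1531 m/s.
At r₂: circular v_c2 = √(μ/r₂) = 4881 m/s; transfer-apogee v_a = √[μ(2/r₂ − 1/a_t)] = 3674 m/s.
Δv₂ = v_c2 − v_a = 1207 m/s.
Total Δv = Δv₁ + Δv₂ = 2738 m/s = 2.738 km/s.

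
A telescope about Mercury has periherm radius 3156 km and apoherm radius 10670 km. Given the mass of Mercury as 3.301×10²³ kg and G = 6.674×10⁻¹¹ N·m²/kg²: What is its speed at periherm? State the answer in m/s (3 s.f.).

μ = GM = 6.674×10⁻¹¹ × 3.301×10²³ = 2.203×10¹³ m³/s².
Semi-major axis a = (r_p + r_a)/2 = 6913.0 km = 6.913×10⁶ m.
Vis-viva: v² = μ(2/r − 1/a) = 2.203×10¹³ × (6.337×10⁻⁷ − 1.447×10⁻⁷) = 1.077×10⁷ m²/s².
v = 3282 m/s.

v ≈ 3280 m/s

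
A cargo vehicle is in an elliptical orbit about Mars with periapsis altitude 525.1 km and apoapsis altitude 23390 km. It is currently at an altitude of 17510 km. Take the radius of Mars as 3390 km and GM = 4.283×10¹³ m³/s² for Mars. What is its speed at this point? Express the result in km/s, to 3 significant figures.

v ≈ 1.14 km/s

r_p = 3390 + 525.1 = 3915.1 km = 3.9151×10⁶ m.
r_a = 3390 + 23390 = 26780 km = 2.6780×10⁷ m.
r = 3390 + 17510 = 20900 km = 2.090×10⁷ m.
Semi-major axis a = (r_p + r_a)/2 = 15348 km = 1.535×10⁷ m.
Vis-viva: v² = μ(2/r − 1/a) = 4.283×10¹³ × (9.569×10⁻⁸ − 6.516×10⁻⁸) = 1.308×10⁶ m²/s².
v = 1144 m/s = 1.144 km/s.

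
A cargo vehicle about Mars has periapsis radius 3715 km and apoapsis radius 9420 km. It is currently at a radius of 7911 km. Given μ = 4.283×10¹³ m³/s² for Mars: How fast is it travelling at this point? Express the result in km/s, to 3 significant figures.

Semi-major axis a = (r_p + r_a)/2 = 6567.5 km = 6.568×10⁶ m.
Vis-viva: v² = μ(2/r − 1/a) = 4.283×10¹³ × (2.528×10⁻⁷ − 1.523×10⁻⁷) = 4.306×10⁶ m²/s².
v = 2075 m/s = 2.075 km/s.

v ≈ 2.08 km/s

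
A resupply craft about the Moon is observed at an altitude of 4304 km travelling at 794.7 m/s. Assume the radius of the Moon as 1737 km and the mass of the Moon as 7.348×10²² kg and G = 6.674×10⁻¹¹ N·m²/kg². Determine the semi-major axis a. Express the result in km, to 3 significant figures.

μ = GM = 6.674×10⁻¹¹ × 7.348×10²² = 4.904×10¹² m³/s².
r = 1737 + 4304 = 6041.0 km = 6.041×10⁶ m.
Specific orbital energy ε = v²/2 − μ/r = (794.7)²/2 − 4.904×10¹²/6.041×10⁶ = -4.960×10⁵ J/kg.
Since ε = −μ/(2a), a = −μ/(2ε) = 4.943×10⁶ m = 4943.4 km.

a ≈ 4940 km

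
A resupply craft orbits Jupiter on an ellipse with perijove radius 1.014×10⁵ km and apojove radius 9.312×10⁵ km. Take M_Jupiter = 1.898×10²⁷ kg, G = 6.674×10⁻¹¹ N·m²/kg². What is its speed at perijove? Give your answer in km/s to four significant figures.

v ≈ 47.47 km/s

μ = GM = 6.674×10⁻¹¹ × 1.898×10²⁷ = 1.267×10¹⁷ m³/s².
Semi-major axis a = (r_p + r_a)/2 = 5.1630×10⁵ km = 5.163×10⁸ m.
Vis-viva: v² = μ(2/r − 1/a) = 1.267×10¹⁷ × (1.972×10⁻⁸ − 1.937×10⁻⁹) = 2.253×10⁹ m²/s².
v = 47470 m/s = 47.47 km/s.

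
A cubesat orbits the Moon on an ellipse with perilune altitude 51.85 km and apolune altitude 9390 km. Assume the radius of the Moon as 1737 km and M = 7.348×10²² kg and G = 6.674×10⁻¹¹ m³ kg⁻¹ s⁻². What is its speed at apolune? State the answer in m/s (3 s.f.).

μ = GM = 6.674×10⁻¹¹ × 7.348×10²² = 4.904×10¹² m³/s².
r_p = 1737 + 51.85 = 1788.8 km = 1.7888×10⁶ m.
r_a = 1737 + 9390 = 11127 km = 1.1127×10⁷ m.
Semi-major axis a = (r_p + r_a)/2 = 6457.9 km = 6.458×10⁶ m.
Vis-viva: v² = μ(2/r − 1/a) = 4.904×10¹² × (1.797×10⁻⁷ − 1.548×10⁻⁷) = 1.221×10⁵ m²/s².
v = 349.4 m/s.

v ≈ 349 m/s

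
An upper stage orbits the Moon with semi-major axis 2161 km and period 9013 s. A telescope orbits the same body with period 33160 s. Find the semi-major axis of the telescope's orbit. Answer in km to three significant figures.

Kepler's third law: a³ ∝ T², so a₂ = a₁ (T₂/T₁)^(2/3).
T₂/T₁ = 3.679, (T₂/T₁)^(2/3) = 2.383.
a₂ = 2161 × 2.383 = 5150 km.

a₂ ≈ 5150 km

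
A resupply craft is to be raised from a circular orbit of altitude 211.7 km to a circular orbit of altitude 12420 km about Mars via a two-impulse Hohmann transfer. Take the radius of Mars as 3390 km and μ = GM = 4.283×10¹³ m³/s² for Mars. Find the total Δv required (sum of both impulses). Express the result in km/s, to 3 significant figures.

Δv_total ≈ 1.60 km/s

r₁ = 3390 + 211.7 = 3601.7 km = 3.6017×10⁶ m.
r₂ = 3390 + 12420 = 15810 km = 1.5810×10⁷ m.
Transfer ellipse a_t = (r₁ + r₂)/2 = 9.706×10⁶ m.
At r₁: circular v_c1 = √(μ/r₁) = 3448 m/s; transfer-periapsis v_p = √[μ(2/r₁ − 1/a_t)] = 4401 m/s.
Δv₁ = v_p − v_c1 = 952.8 m/s.
At r₂: circular v_c2 = √(μ/r₂) = 1646 m/s; transfer-apoapsis v_a = √[μ(2/r₂ − 1/a_t)] = 1003 m/s.
Δv₂ = v_c2 − v_a = 643.3 m/s.
Total Δv = Δv₁ + Δv₂ = 1596 m/s = 1.596 km/s.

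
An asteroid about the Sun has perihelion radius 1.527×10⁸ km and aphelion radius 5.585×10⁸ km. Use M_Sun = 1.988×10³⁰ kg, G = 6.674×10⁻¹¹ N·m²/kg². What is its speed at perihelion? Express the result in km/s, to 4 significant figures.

v ≈ 36.94 km/s

μ = GM = 6.674×10⁻¹¹ × 1.988×10³⁰ = 1.327×10²⁰ m³/s².
Semi-major axis a = (r_p + r_a)/2 = 3.5560×10⁸ km = 3.556×10¹¹ m.
Vis-viva: v² = μ(2/r − 1/a) = 1.327×10²⁰ × (1.310×10⁻¹¹ − 2.812×10⁻¹²) = 1.365×10⁹ m²/s².
v = 36940 m/s = 36.94 km/s.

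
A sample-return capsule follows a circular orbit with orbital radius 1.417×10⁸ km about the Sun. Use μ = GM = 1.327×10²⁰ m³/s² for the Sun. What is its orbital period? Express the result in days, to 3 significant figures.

r = 1.417×10⁸ km = 1.417×10¹¹ m.
Kepler's third law: T = 2π√(r³/μ) = 2π√((1.417×10¹¹)³ / 1.327×10²⁰).
r³/μ = 2.144×10¹³ s², so T = 2π × 4.630×10⁶ = 2.909×10⁷ s.
Converting: 2.909×10⁷ s ÷ 86400 = 336.7 days.

T ≈ 337 days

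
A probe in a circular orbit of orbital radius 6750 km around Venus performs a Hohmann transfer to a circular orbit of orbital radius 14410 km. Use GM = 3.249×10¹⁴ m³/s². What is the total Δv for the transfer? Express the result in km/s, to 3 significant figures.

Δv_total ≈ 2.11 km/s

r₁ = 6750 km = 6.750×10⁶ m.
r₂ = 14410 km = 1.441×10⁷ m.
Transfer ellipse a_t = (r₁ + r₂)/2 = 1.058×10⁷ m.
At r₁: circular v_c1 = √(μ/r₁) = 6938 m/s; transfer-periapsis v_p = √[μ(2/r₁ − 1/a_t)] = 8097 m/s.
Δv₁ = v_p − v_c1 = 1159 m/s.
At r₂: circular v_c2 = √(μ/r₂) = 4748 m/s; transfer-apoapsis v_a = √[μ(2/r₂ − 1/a_t)] = 3793 m/s.
Δv₂ = v_c2 − v_a = 955.6 m/s.
Total Δv = Δv₁ + Δv₂ = 2115 m/s = 2.115 km/s.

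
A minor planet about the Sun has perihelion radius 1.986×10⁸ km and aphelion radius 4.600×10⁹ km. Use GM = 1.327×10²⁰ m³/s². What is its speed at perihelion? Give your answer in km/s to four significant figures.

v ≈ 35.79 km/s

Semi-major axis a = (r_p + r_a)/2 = 2.3993×10⁹ km = 2.399×10¹² m.
Vis-viva: v² = μ(2/r − 1/a) = 1.327×10²⁰ × (1.007×10⁻¹¹ − 4.168×10⁻¹³) = 1.281×10⁹ m²/s².
v = 35790 m/s = 35.79 km/s.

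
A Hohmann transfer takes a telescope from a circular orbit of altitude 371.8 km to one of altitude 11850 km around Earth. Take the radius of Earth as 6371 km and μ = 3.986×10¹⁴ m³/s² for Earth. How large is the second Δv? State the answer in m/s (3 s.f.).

r₁ = 6371 + 371.8 = 6742.8 km = 6.7428×10⁶ m.
r₂ = 6371 + 11850 = 18221 km = 1.8221×10⁷ m.
Transfer ellipse a_t = (r₁ + r₂)/2 = 1.248×10⁷ m.
At r₁: circular v_c1 = √(μ/r₁) = 7689 m/s; transfer-perigee v_p = √[μ(2/r₁ − 1/a_t)] = 9290 m/s.
At r₂: circular v_c2 = √(μ/r₂) = 4677 m/s; transfer-apogee v_a = √[μ(2/r₂ − 1/a_t)] = 3438 m/s.
Δv₂ = v_c2 − v_a = 1240 m/s.

Δv ≈ 1240 m/s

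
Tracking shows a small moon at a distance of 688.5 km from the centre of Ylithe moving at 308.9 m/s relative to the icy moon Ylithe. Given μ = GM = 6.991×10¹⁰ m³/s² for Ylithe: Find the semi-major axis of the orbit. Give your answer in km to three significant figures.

r = 6.885×10⁵ m.
Specific orbital energy ε = v²/2 − μ/r = (308.9)²/2 − 6.991×10¹⁰/6.885×10⁵ = -5.383×10⁴ J/kg.
Since ε = −μ/(2a), a = −μ/(2ε) = 6.494×10⁵ m = 649.36 km.

a ≈ 649 km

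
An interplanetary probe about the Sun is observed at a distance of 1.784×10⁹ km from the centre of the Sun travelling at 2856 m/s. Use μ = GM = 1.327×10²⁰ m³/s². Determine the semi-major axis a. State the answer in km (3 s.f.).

r = 1.784×10¹² m.
Vis-viva rearranged: 1/a = 2/r − v²/μ = 1.121×10⁻¹² − 6.147×10⁻¹⁴ = 1.060×10⁻¹² m⁻¹.
a = 9.437×10¹¹ m = 9.4374×10⁸ km.

a ≈ 9.44×10⁸ km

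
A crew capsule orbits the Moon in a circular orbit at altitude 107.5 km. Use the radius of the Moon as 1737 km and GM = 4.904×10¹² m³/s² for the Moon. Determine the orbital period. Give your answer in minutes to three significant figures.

T ≈ 118 minutes

r = 1737 + 107.5 = 1844.5 km = 1.8445×10⁶ m.
Kepler's third law: T = 2π√(r³/μ) = 2π√((1.844×10⁶)³ / 4.904×10¹²).
r³/μ = 1.280×10⁶ s², so T = 2π × 1.131×10³ = 7.108×10³ s.
Converting: 7.108×10³ s ÷ 60.00 = 118.5 minutes.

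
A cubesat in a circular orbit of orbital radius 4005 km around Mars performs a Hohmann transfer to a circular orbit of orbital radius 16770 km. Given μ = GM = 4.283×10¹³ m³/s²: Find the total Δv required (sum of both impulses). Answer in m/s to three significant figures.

Δv_total ≈ 1490 m/s

r₁ = 4005 km = 4.005×10⁶ m.
r₂ = 16770 km = 1.677×10⁷ m.
Transfer ellipse a_t = (r₁ + r₂)/2 = 1.039×10⁷ m.
At r₁: circular v_c1 = √(μ/r₁) = 3270 m/s; transfer-periapsis v_p = √[μ(2/r₁ − 1/a_t)] = 4155 m/s.
Δv₁ = v_p − v_c1 = 884.9 m/s.
At r₂: circular v_c2 = √(μ/r₂) = 1598 m/s; transfer-apoapsis v_a = √[μ(2/r₂ − 1/a_t)] = 992.3 m/s.
Δv₂ = v_c2 − v_a = 605.8 m/s.
Total Δv = Δv₁ + Δv₂ = 1491 m/s.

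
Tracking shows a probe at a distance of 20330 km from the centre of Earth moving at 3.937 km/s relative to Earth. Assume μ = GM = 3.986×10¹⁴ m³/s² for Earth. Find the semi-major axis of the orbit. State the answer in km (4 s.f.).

r = 2.033×10⁷ m.
Specific orbital energy ε = v²/2 − μ/r = (3937)²/2 − 3.986×10¹⁴/2.033×10⁷ = -1.186×10⁷ J/kg.
Since ε = −μ/(2a), a = −μ/(2ε) = 1.681×10⁷ m = 16809 km.

a ≈ 16810 km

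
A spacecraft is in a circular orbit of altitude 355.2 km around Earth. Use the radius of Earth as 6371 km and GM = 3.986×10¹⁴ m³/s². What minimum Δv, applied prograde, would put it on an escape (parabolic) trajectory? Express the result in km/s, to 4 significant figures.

Δv ≈ 3.189 km/s

r = 6371 + 355.2 = 6726.2 km = 6.7262×10⁶ m.
Circular speed v_c = √(μ/r) = 7698 m/s.
Escape speed v_esc = √(2μ/r) = √2 × v_c = 10890 m/s.
Δv = v_esc − v_c = 3189 m/s = 3.189 km/s.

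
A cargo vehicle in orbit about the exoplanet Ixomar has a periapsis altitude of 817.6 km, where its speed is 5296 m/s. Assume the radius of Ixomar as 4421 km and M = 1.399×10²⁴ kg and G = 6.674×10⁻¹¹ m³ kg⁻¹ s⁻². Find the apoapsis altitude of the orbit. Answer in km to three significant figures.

apoapsis altitude ≈ 14900 km

μ = GM = 6.674×10⁻¹¹ × 1.399×10²⁴ = 9.337×10¹³ m³/s².
r_p = 4421 + 817.6 = 5238.6 km = 5.239×10⁶ m.
Specific energy ε = v²/2 − μ/r = -3.800×10⁶ J/kg, so a = −μ/(2ε) = 1.229×10⁷ m.
The apsides satisfy r_p + r_a = 2a, so the apoapsis radius is 2a − r_p = 1.934×10⁷ m = 19335 km.
Apoapsis altitude = 19335 − 4421 = 14914 km.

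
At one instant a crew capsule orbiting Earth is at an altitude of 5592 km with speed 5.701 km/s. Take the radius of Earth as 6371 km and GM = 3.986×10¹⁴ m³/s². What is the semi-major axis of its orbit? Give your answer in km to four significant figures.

a ≈ 11680 km

r = 6371 + 5592 = 11963 km = 1.196×10⁷ m.
Vis-viva rearranged: 1/a = 2/r − v²/μ = 1.672×10⁻⁷ − 8.154×10⁻⁸ = 8.564×10⁻⁸ m⁻¹.
a = 1.168×10⁷ m = 11676 km.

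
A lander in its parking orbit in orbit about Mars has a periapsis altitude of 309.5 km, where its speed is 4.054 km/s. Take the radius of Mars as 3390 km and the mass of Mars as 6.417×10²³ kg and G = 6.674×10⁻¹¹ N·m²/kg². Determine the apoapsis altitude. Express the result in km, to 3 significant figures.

μ = GM = 6.674×10⁻¹¹ × 6.417×10²³ = 4.283×10¹³ m³/s².
r_p = 3390 + 309.5 = 3699.5 km = 3.700×10⁶ m.
Specific energy ε = v²/2 − μ/r = -3.359×10⁶ J/kg, so a = −μ/(2ε) = 6.375×10⁶ m.
The apsides satisfy r_p + r_a = 2a, so the apoapsis radius is 2a − r_p = 9.050×10⁶ m = 9050.5 km.
Apoapsis altitude = 9050.5 − 3390 = 5660.5 km.

apoapsis altitude ≈ 5660 km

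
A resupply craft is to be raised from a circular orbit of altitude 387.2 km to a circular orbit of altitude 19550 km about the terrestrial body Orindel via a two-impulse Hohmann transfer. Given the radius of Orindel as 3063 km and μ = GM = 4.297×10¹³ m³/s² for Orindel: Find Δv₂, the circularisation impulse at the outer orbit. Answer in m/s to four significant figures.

r₁ = 3063 + 387.2 = 3450.2 km = 3.4502×10⁶ m.
r₂ = 3063 + 19550 = 22613 km = 2.2613×10⁷ m.
Transfer ellipse a_t = (r₁ + r₂)/2 = 1.303×10⁷ m.
At r₁: circular v_c1 = √(μ/r₁) = 3529 m/s; transfer-periapsis v_p = √[μ(2/r₁ − 1/a_t)] = 4649 m/s.
At r₂: circular v_c2 = √(μ/r₂) = 1378 m/s; transfer-apoapsis v_a = √[μ(2/r₂ − 1/a_t)] = 709.3 m/s.
Δv₂ = v_c2 − v_a = 669.2 m/s.

Δv ≈ 669.2 m/s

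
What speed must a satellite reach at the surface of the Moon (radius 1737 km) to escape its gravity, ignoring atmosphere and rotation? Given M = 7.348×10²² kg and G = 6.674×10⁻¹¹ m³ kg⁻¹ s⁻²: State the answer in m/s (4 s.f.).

v_esc ≈ 2376 m/s

μ = GM = 6.674×10⁻¹¹ × 7.348×10²² = 4.904×10¹² m³/s².
r = R = 1.737×10⁶ m.
Escape speed v_esc = √(2μ/r) = √(2 × 4.904×10¹² / 1.737×10⁶) = √(5.647×10⁶) = 2376 m/s.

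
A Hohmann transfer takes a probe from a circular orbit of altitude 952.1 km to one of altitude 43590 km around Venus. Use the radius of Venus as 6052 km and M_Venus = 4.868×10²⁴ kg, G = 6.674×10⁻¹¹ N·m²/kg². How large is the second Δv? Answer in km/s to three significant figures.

Δv ≈ 1.29 km/s

μ = GM = 6.674×10⁻¹¹ × 4.868×10²⁴ = 3.249×10¹⁴ m³/s².
r₁ = 6052 + 952.1 = 7004.1 km = 7.0041×10⁶ m.
r₂ = 6052 + 43590 = 49642 km = 4.9642×10⁷ m.
Transfer ellipse a_t = (r₁ + r₂)/2 = 2.832×10⁷ m.
At r₁: circular v_c1 = √(μ/r₁) = 6811 m/s; transfer-periapsis v_p = √[μ(2/r₁ − 1/a_t)] = 9017 m/s.
At r₂: circular v_c2 = √(μ/r₂) = 2558 m/s; transfer-apoapsis v_a = √[μ(2/r₂ − 1/a_t)] = 1272 m/s.
Δv₂ = v_c2 − v_a = 1286 m/s.
= 1.286 km/s.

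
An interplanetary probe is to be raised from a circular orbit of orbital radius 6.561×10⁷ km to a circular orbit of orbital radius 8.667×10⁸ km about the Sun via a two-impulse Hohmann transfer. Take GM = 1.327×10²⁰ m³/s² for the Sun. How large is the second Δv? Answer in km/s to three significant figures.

r₁ = 6.561×10⁷ km = 6.561×10¹⁰ m.
r₂ = 8.667×10⁸ km = 8.667×10¹¹ m.
Transfer ellipse a_t = (r₁ + r₂)/2 = 4.662×10¹¹ m.
At r₁: circular v_c1 = √(μ/r₁) = 44970 m/s; transfer-perihelion v_p = √[μ(2/r₁ − 1/a_t)] = 61320 m/s.
At r₂: circular v_c2 = √(μ/r₂) = 12370 m/s; transfer-aphelion v_a = √[μ(2/r₂ − 1/a_t)] = 4642 m/s.
Δv₂ = v_c2 − v_a = 7732 m/s.
= 7.732 km/s.

Δv ≈ 7.73 km/s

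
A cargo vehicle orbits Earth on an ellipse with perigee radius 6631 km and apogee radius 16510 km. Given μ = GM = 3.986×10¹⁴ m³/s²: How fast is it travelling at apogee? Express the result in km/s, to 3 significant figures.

Semi-major axis a = (r_p + r_a)/2 = 11570 km = 1.157×10⁷ m.
Vis-viva: v² = μ(2/r − 1/a) = 3.986×10¹⁴ × (1.211×10⁻⁷ − 8.643×10⁻⁸) = 1.384×10⁷ m²/s².
v = 3720 m/s = 3.720 km/s.

v ≈ 3.72 km/s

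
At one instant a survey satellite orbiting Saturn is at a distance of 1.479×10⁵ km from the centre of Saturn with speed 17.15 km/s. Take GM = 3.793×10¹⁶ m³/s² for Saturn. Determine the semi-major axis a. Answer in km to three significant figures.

r = 1.479×10⁸ m.
Vis-viva rearranged: 1/a = 2/r − v²/μ = 1.352×10⁻⁸ − 7.754×10⁻⁹ = 5.768×10⁻⁹ m⁻¹.
a = 1.734×10⁸ m = 1.7336×10⁵ km.

a ≈ 1.73×10⁵ km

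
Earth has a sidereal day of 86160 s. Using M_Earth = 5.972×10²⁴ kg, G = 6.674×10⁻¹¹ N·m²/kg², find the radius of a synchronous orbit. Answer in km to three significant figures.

μ = GM = 6.674×10⁻¹¹ × 5.972×10²⁴ = 3.986×10¹⁴ m³/s².
A synchronous orbit has period T, so by Kepler's third law a = (μT²/4π²)^(1/3).
μT²/4π² = 3.986×10¹⁴ × (8.616×10⁴)² / 39.48 = 7.495×10²² m³.
a = 4.216×10⁷ m = 42162 km.

r_sync ≈ 42200 km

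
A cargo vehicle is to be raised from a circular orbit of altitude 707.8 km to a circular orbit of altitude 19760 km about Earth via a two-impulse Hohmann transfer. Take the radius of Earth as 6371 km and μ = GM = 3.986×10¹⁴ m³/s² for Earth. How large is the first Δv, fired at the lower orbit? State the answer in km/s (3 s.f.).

r₁ = 6371 + 707.8 = 7078.8 km = 7.0788×10⁶ m.
r₂ = 6371 + 19760 = 26131 km = 2.6131×10⁷ m.
Transfer ellipse a_t = (r₁ + r₂)/2 = 1.660×10⁷ m.
At r₁: circular v_c1 = √(μ/r₁) = 7504 m/s; transfer-perigee v_p = √[μ(2/r₁ − 1/a_t)] = 9413 m/s.
Δv₁ = v_p − v_c1 = 1910 m/s.
= 1.910 km/s.

Δv ≈ 1.91 km/s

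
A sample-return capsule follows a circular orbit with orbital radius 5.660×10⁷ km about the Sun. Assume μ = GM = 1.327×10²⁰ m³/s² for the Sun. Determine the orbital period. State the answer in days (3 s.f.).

r = 5.660×10⁷ km = 5.660×10¹⁰ m.
Kepler's third law: T = 2π√(r³/μ) = 2π√((5.660×10¹⁰)³ / 1.327×10²⁰).
r³/μ = 1.366×10¹² s², so T = 2π × 1.169×10⁶ = 7.345×10⁶ s.
Converting: 7.345×10⁶ s ÷ 86400 = 85.01 days.

T ≈ 85.0 days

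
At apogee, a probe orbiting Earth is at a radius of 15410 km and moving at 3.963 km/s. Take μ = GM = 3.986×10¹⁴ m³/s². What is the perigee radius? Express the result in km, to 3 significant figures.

r_a = 1.541×10⁷ m.
Specific energy ε = v²/2 − μ/r = -1.801×10⁷ J/kg, so a = −μ/(2ε) = 1.106×10⁷ m.
The apsides satisfy r_p + r_a = 2a, so the perigee radius is 2a − r_a = 6.718×10⁶ m = 6717.7 km.

perigee radius ≈ 6720 km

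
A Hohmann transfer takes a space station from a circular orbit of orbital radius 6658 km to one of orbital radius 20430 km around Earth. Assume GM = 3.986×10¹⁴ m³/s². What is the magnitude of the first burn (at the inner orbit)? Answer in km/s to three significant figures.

Δv ≈ 1.77 km/s

r₁ = 6658 km = 6.658×10⁶ m.
r₂ = 20430 km = 2.043×10⁷ m.
Transfer ellipse a_t = (r₁ + r₂)/2 = 1.354×10⁷ m.
At r₁: circular v_c1 = √(μ/r₁) = 7737 m/s; transfer-perigee v_p = √[μ(2/r₁ − 1/a_t)] = 9503 m/s.
Δv₁ = v_p − v_c1 = 1765 m/s.
= 1.765 km/s.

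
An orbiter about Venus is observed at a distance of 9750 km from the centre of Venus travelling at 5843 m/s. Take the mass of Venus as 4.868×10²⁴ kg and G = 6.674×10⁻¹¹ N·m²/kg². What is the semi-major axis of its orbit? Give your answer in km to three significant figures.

μ = GM = 6.674×10⁻¹¹ × 4.868×10²⁴ = 3.249×10¹⁴ m³/s².
r = 9.750×10⁶ m.
Vis-viva rearranged: 1/a = 2/r − v²/μ = 2.051×10⁻⁷ − 1.051×10⁻⁷ = 1.000×10⁻⁷ m⁻¹.
a = 9.996×10⁶ m = 9995.5 km.

a ≈ 10000 km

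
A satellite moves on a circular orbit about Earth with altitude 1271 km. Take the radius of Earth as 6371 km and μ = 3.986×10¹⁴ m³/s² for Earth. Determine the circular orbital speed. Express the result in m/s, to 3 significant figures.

v ≈ 7220 m/s

r = 6371 + 1271 = 7642.0 km = 7.6420×10⁶ m.
For a circular orbit v = √(μ/r) = √(3.986×10¹⁴ / 7.642×10⁶) = √(5.216×10⁷) = 7222 m/s.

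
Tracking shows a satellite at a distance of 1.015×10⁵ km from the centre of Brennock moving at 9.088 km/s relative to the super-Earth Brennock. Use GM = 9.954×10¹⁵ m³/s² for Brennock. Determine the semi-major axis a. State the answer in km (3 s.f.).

a ≈ 87700 km

r = 1.015×10⁸ m.
Specific orbital energy ε = v²/2 − μ/r = (9088)²/2 − 9.954×10¹⁵/1.015×10⁸ = -5.677×10⁷ J/kg.
Since ε = −μ/(2a), a = −μ/(2ε) = 8.766×10⁷ m = 87665 km.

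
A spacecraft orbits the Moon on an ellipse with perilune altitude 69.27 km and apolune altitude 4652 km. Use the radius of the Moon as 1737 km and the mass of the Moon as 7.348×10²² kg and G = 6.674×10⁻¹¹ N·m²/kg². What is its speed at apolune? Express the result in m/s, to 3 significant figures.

μ = GM = 6.674×10⁻¹¹ × 7.348×10²² = 4.904×10¹² m³/s².
r_p = 1737 + 69.27 = 1806.3 km = 1.8063×10⁶ m.
r_a = 1737 + 4652 = 6389.0 km = 6.3890×10⁶ m.
Semi-major axis a = (r_p + r_a)/2 = 4097.6 km = 4.098×10⁶ m.
Vis-viva: v² = μ(2/r − 1/a) = 4.904×10¹² × (3.130×10⁻⁷ − 2.440×10⁻⁷) = 3.384×10⁵ m²/s².
v = 581.7 m/s.

v ≈ 582 m/s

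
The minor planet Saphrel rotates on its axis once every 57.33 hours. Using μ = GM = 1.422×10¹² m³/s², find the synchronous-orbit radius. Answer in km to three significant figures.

T = 57.33 hours = 2.064×10⁵ s.
A synchronous orbit has period T, so by Kepler's third law a = (μT²/4π²)^(1/3).
μT²/4π² = 1.422×10¹² × (2.064×10⁵)² / 39.48 = 1.534×10²¹ m³.
a = 1.153×10⁷ m = 11534 km.

r_sync ≈ 11500 km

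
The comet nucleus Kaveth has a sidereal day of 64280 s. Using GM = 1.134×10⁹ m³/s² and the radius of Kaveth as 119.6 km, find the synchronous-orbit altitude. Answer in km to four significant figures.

h_sync ≈ 371.8 km

A synchronous orbit has period T, so by Kepler's third law a = (μT²/4π²)^(1/3).
μT²/4π² = 1.134×10⁹ × (6.428×10⁴)² / 39.48 = 1.187×10¹⁷ m³.
a = 4.914×10⁵ m = 491.44 km.
Altitude h = a − R = 491.44 − 119.6 = 371.84 km.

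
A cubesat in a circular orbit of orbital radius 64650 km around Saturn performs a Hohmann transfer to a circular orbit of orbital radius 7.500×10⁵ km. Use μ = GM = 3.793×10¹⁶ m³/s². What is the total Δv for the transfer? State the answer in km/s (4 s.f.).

r₁ = 64650 km = 6.465×10⁷ m.
r₂ = 7.500×10⁵ km = 7.500×10⁸ m.
Transfer ellipse a_t = (r₁ + r₂)/2 = 4.073×10⁸ m.
At r₁: circular v_c1 = √(μ/r₁) = 24220 m/s; transfer-perikrone v_p = √[μ(2/r₁ − 1/a_t)] = 32870 m/s.
Δv₁ = v_p − v_c1 = 8646 m/s.
At r₂: circular v_c2 = √(μ/r₂) = 7111 m/s; transfer-apokrone v_a = √[μ(2/r₂ − 1/a_t)] = 2833 m/s.
Δv₂ = v_c2 − v_a = 4278 m/s.
Total Δv = Δv₁ + Δv₂ = 12920 m/s = 12.92 km/s.

Δv_total ≈ 12.92 km/s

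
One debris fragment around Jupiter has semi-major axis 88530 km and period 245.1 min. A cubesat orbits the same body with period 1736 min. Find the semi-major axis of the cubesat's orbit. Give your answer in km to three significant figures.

a₂ ≈ 3.27×10⁵ km

Kepler's third law: a³ ∝ T², so a₂ = a₁ (T₂/T₁)^(2/3).
T₂/T₁ = 7.083, (T₂/T₁)^(2/3) = 3.688.
a₂ = 88530 × 3.688 = 3.265×10⁵ km.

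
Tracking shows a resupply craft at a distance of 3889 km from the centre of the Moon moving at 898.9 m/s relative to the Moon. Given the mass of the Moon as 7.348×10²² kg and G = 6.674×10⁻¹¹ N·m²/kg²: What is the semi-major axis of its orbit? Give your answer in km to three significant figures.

μ = GM = 6.674×10⁻¹¹ × 7.348×10²² = 4.904×10¹² m³/s².
r = 3.889×10⁶ m.
Vis-viva rearranged: 1/a = 2/r − v²/μ = 5.143×10⁻⁷ − 1.648×10⁻⁷ = 3.495×10⁻⁷ m⁻¹.
a = 2.861×10⁶ m = 2861.2 km.

a ≈ 2860 km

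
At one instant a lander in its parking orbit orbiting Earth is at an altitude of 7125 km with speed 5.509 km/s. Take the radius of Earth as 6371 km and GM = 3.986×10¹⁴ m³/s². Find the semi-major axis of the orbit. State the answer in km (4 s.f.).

r = 6371 + 7125 = 13496 km = 1.350×10⁷ m.
Vis-viva rearranged: 1/a = 2/r − v²/μ = 1.482×10⁻⁷ − 7.614×10⁻⁸ = 7.205×10⁻⁸ m⁻¹.
a = 1.388×10⁷ m = 13879 km.

a ≈ 13880 km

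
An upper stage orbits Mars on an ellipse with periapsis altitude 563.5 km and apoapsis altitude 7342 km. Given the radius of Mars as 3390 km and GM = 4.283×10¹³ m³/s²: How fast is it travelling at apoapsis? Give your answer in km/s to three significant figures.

r_p = 3390 + 563.5 = 3953.5 km = 3.9535×10⁶ m.
r_a = 3390 + 7342 = 10732 km = 1.0732×10⁷ m.
Semi-major axis a = (r_p + r_a)/2 = 7342.8 km = 7.343×10⁶ m.
Vis-viva: v² = μ(2/r − 1/a) = 4.283×10¹³ × (1.864×10⁻⁷ − 1.362×10⁻⁷) = 2.149×10⁶ m²/s².
v = 1466 m/s = 1.466 km/s.

v ≈ 1.47 km/s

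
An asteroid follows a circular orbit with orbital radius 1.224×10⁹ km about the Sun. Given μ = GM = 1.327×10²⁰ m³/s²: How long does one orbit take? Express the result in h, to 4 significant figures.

r = 1.224×10⁹ km = 1.224×10¹² m.
Kepler's third law: T = 2π√(r³/μ) = 2π√((1.224×10¹²)³ / 1.327×10²⁰).
r³/μ = 1.382×10¹⁶ s², so T = 2π × 1.176×10⁸ = 7.386×10⁸ s.
Converting: 7.386×10⁸ s ÷ 3600 = 2.052×10⁵ h.

T ≈ 205200 h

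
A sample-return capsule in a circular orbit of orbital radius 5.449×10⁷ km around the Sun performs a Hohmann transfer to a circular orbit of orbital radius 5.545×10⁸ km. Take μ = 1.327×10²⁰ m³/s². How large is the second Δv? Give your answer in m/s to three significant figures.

r₁ = 5.449×10⁷ km = 5.449×10¹⁰ m.
r₂ = 5.545×10⁸ km = 5.545×10¹¹ m.
Transfer ellipse a_t = (r₁ + r₂)/2 = 3.045×10¹¹ m.
At r₁: circular v_c1 = √(μ/r₁) = 49350 m/s; transfer-perihelion v_p = √[μ(2/r₁ − 1/a_t)] = 66590 m/s.
At r₂: circular v_c2 = √(μ/r₂) = 15470 m/s; transfer-aphelion v_a = √[μ(2/r₂ − 1/a_t)] = 6544 m/s.
Δv₂ = v_c2 − v_a = 8926 m/s.

Δv ≈ 8930 m/s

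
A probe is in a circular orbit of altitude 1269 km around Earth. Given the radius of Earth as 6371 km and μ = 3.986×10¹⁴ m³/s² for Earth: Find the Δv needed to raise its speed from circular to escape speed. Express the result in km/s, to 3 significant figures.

r = 6371 + 1269 = 7640.0 km = 7.6400×10⁶ m.
Circular speed v_c = √(μ/r) = 7223 m/s.
Escape speed v_esc = √(2μ/r) = √2 × v_c = 10210 m/s.
Δv = v_esc − v_c = 2992 m/s = 2.992 km/s.

Δv ≈ 2.99 km/s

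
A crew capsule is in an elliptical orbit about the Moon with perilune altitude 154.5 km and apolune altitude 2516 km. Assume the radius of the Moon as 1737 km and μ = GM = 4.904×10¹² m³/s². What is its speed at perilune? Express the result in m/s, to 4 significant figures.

v ≈ 1894 m/s

r_p = 1737 + 154.5 = 1891.5 km = 1.8915×10⁶ m.
r_a = 1737 + 2516 = 4253.0 km = 4.2530×10⁶ m.
Semi-major axis a = (r_p + r_a)/2 = 3072.2 km = 3.072×10⁶ m.
Vis-viva: v² = μ(2/r − 1/a) = 4.904×10¹² × (1.057×10⁻⁶ − 3.255×10⁻⁷) = 3.589×10⁶ m²/s².
v = 1894 m/s.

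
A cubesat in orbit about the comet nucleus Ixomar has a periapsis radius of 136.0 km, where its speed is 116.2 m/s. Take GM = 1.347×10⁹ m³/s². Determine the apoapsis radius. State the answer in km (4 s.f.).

r_p = 1.360×10⁵ m.
Specific energy ε = v²/2 − μ/r = -3.153×10³ J/kg, so a = −μ/(2ε) = 2.136×10⁵ m.
The apsides satisfy r_p + r_a = 2a, so the apoapsis radius is 2a − r_p = 2.912×10⁵ m = 291.19 km.

apoapsis radius ≈ 291.2 km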